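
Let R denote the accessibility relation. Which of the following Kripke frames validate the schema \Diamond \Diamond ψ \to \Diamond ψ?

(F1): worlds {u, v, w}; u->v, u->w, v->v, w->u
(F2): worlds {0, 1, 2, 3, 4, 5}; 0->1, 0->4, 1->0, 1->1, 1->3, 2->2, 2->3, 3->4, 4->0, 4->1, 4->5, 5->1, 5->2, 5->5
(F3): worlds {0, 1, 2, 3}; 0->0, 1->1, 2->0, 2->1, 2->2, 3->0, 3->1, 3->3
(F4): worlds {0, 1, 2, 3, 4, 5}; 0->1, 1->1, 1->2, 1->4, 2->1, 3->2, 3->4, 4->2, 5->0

This is the axiom for transitivity; its first-order frame correspondent is \forall x \forall y \forall z (Rxy \wedge Ryz \to Rxz).
(F1): fails — Rwu and Ruv but not Rwv.
(F2): fails — R10 and R04 but not R14.
(F3): ✓.
(F4): fails — R32 and R21 but not R31.
Valid on: (F3).

(F3)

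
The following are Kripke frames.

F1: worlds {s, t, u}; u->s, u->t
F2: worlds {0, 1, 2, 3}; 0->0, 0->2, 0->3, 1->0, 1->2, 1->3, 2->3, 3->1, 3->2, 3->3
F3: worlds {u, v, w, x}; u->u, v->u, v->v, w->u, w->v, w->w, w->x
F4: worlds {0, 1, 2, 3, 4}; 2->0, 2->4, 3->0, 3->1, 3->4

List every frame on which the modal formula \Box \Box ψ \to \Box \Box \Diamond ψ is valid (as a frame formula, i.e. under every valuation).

The schema corresponds to a generalized confluence (Geach) condition: \forall x \forall z (x R^2 z \to \exists w (x R^2 w \wedge zRw)).
F1: holds.
F2: holds.
F3: fails — wR²x but no t with wR²t and xRt.
F4: holds.

F1, F2, F4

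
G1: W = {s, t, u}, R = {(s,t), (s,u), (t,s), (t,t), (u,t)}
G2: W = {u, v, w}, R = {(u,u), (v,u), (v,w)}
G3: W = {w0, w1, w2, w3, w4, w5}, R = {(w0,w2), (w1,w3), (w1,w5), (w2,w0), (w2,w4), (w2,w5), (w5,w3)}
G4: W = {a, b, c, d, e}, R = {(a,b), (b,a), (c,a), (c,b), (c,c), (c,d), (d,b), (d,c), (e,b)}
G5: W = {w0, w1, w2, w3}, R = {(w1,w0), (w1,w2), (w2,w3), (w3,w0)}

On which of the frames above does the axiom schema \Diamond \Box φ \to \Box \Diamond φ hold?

The schema corresponds to convergence: \forall x \forall y \forall z (Rxy \wedge Rxz \to \exists w (Ryw \wedge Rzw)).
G1: ✓.
G2: fails — Rvu and Rvw but u and w have no common successor.
G3: fails — Rw1w5 and Rw1w3 but w5 and w3 have no common successor.
G4: fails — Rcd and Rcb but d and b have no common successor.
G5: fails — Rw1w2 and Rw1w0 but w2 and w0 have no common successor.

G1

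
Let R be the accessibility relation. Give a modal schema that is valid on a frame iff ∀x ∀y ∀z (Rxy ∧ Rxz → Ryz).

A defining formula is ◇q → □◇q (the 5 axiom).
Suppose ◇q→□◇q is valid. Take Rxy, Rxz and set V(q)={y}. Then ◇q at x, so □◇q at x, so ◇q at z, so some w with Rzw has q; w=y, i.e. Rzy. By symmetry of the argument, Ryz.

◇q → □◇q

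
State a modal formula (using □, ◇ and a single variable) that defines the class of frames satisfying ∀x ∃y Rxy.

□ψ → ◇ψ

This is seriality; the standard corresponding axiom is D: □ψ → ◇ψ.
Suppose □ψ→◇ψ is valid. At any x set V(ψ)=W. Then □ψ at x, so ◇ψ at x, so x has a successor.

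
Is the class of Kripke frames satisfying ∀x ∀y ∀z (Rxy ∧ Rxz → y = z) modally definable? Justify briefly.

The condition is partial functionality. A defining modal formula is ◇q → □q.
Suppose ◇q→□q is valid. Take Rxy, Rxz and set V(q)={y}. Then ◇q at x, so □q at x, so q at z, i.e. z=y.

Yes, by ◇q → □q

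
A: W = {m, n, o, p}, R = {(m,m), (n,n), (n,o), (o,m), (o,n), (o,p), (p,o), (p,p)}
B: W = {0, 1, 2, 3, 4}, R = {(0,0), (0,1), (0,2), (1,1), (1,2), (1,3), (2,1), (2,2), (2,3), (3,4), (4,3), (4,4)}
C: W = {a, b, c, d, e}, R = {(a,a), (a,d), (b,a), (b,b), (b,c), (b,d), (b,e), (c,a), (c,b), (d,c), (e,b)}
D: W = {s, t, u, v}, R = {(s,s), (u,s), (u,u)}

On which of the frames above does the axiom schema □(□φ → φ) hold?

This is the axiom for shift-reflexivity; its first-order frame correspondent is ∀x ∀y (Rxy → Ryy).
A: fails — Rno but not Roo.
B: fails — R23 but not R33.
C: fails — Rbc but not Rcc.
D: condition met.
Valid on: D.

D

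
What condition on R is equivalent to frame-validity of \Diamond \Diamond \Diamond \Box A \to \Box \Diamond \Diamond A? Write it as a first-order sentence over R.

\forall x \forall y \forall z ((x R^3 y \wedge xRz) \to \exists w (yRw \wedge z R^2 w))

This is a Sahlqvist (Geach-type) schema ◇^3□^1A → □^1◇^2A.
First-order correspondent: \forall x \forall y \forall z ((x R^3 y \wedge xRz) \to \exists w (yRw \wedge z R^2 w)).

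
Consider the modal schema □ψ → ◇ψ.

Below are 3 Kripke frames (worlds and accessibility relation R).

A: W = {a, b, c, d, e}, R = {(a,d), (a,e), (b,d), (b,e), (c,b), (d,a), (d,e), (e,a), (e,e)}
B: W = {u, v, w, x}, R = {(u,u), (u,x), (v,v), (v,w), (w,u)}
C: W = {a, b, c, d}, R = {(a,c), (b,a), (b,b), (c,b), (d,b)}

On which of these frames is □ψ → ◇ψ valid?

A, C

Frame correspondent (Sahlqvist): ∀x ∃y Rxy — i.e. seriality.
A: condition met.
B: fails — world x has no successor.
C: condition met.
Valid on: A, C.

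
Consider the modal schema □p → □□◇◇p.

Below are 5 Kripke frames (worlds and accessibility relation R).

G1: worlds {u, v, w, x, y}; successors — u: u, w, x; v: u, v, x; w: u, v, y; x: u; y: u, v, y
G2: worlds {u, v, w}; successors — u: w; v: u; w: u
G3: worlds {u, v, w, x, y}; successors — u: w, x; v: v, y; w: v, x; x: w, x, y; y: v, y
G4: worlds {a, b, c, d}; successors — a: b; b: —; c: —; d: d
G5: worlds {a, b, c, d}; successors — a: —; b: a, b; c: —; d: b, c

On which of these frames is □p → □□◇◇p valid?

G1, G4

This is the axiom for a generalized confluence (Geach) condition; its first-order frame correspondent is ∀x ∀z (xR²z → ∃w (xRw ∧ zR²w)).
G1: condition met.
G2: fails — uR²u but no t with uRt and uR²t.
G3: fails — uR²v but no t with uRt and vR²t.
G4: condition met.
G5: fails — bR²a but no w with bRw and aR²w.
Valid on: G1, G4.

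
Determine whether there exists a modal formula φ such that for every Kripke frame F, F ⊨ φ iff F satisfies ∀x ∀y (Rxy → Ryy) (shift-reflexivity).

Definable; □(□p → p) defines it

The condition is shift-reflexivity. A defining modal formula is □(□p → p).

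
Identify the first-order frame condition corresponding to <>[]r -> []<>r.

Suppose ◇□r→□◇r is valid. Take Rxy, Rxz and set V(r)={w : Ryw}. Then □r at y so ◇□r at x, so □◇r at x, so ◇r at z, giving w with Rzw and Ryw.
Conversely, any frame satisfying forall x forall y forall z (Rxy & Rxz -> exists w (Ryw & Rzw)) validates the schema.
Frame condition: forall x forall y forall z (Rxy & Rxz -> exists w (Ryw & Rzw)).

convergence: forall x forall y forall z (Rxy & Rxz -> exists w (Ryw & Rzw))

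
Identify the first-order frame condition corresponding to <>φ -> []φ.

Suppose ◇φ→□φ is valid. Take Rxy, Rxz and set V(φ)={y}. Then ◇φ at x, so □φ at x, so φ at z, i.e. z=y.

Partial functionality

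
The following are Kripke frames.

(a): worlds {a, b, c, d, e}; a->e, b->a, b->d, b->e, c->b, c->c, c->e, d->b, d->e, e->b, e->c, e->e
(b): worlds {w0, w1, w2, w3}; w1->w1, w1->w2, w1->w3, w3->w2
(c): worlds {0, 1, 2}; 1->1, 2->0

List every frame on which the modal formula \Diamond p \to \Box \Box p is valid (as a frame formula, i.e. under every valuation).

Frame correspondent (Sahlqvist): \forall x \forall y \forall z ((xRy \wedge x R^2 z) \to \exists w (y = w \wedge z = w)) — i.e. a generalized confluence (Geach) condition.
(a): fails — aRe, aR²b but e ≠ b.
(b): fails — w1Rw1, w1R²w2 but w1 ≠ w2.
(c): condition met.

(c)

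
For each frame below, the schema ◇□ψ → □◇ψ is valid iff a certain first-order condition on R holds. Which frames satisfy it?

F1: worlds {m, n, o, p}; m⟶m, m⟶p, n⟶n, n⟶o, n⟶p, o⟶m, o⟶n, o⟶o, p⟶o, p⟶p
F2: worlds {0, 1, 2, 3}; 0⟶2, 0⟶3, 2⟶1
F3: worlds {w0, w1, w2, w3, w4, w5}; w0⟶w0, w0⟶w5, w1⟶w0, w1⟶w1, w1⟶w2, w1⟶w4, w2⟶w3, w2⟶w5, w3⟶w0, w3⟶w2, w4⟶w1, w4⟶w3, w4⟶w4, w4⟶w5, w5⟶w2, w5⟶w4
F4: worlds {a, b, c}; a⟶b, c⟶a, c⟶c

This is the axiom for convergence; its first-order frame correspondent is ∀x ∀y ∀z (Rxy ∧ Rxz → ∃w (Ryw ∧ Rzw)).
F1: holds.
F2: fails — R03 and R03 but 3 and 3 have no common successor.
F3: fails — Rw0w5 and Rw0w0 but w5 and w0 have no common successor.
F4: fails — Rab and Rab but b and b have no common successor.

F1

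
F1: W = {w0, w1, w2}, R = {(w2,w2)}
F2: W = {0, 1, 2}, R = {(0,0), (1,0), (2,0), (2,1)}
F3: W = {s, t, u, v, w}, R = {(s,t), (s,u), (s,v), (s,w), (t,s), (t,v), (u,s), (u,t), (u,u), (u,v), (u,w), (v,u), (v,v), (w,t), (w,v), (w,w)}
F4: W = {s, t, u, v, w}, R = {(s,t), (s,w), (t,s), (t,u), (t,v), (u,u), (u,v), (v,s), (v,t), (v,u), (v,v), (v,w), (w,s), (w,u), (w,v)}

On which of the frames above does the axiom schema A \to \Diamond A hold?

none

Frame correspondent (Sahlqvist): \forall x \exists w (x = w \wedge xRw) — i.e. a generalized confluence (Geach) condition.
F1: fails — at w0 but no w with w0=w and w0Rw.
F2: fails — at 1 but no w with 1=w and 1Rw.
F3: fails — at s but no w* with s=w* and sRw*.
F4: fails — at s but no w* with s=w* and sRw*.
Valid on no frame.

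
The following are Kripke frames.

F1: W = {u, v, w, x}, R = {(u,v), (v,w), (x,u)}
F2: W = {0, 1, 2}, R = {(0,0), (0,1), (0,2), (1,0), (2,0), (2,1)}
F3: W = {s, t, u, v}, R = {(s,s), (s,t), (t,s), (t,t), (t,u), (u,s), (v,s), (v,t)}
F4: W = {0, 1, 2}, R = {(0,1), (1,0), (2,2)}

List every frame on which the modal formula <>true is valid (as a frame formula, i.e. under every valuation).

F2, F3, F4

This is the axiom for seriality; its first-order frame correspondent is forall x exists y Rxy.
F1: fails — world w has no successor.
F2: condition met.
F3: condition met.
F4: condition met.
Valid on: F2, F3, F4.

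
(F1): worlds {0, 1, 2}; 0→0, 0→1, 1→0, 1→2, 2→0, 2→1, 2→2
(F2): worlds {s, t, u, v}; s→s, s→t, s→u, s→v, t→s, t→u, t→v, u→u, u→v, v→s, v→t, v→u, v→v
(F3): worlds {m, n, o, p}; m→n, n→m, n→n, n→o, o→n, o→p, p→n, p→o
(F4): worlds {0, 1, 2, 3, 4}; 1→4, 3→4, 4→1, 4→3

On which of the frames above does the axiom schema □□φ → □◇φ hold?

(F1), (F2), (F3), (F4)

Frame correspondent (Sahlqvist): ∀x ∀z (xRz → ∃w (xR²w ∧ zRw)) — i.e. a generalized confluence (Geach) condition.
(F1): holds.
(F2): holds.
(F3): holds.
(F4): holds.
Valid on: (F1), (F2), (F3), (F4).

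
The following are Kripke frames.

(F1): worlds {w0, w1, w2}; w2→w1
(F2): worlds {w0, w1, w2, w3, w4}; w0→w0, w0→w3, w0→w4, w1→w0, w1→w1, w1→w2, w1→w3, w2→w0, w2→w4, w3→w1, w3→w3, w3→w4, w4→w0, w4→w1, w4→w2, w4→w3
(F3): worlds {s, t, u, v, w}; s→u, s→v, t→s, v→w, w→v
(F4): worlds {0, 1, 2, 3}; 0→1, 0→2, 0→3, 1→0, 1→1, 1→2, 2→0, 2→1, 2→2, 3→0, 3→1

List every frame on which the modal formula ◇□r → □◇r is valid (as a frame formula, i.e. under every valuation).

This is the axiom for convergence; its first-order frame correspondent is ∀x ∀y ∀z (Rxy ∧ Rxz → ∃w (Ryw ∧ Rzw)).
(F1): fails — Rw2w1 and Rw2w1 but w1 and w1 have no common successor.
(F2): satisfies the condition.
(F3): fails — Rsv and Rsu but v and u have no common successor.
(F4): satisfies the condition.
Valid on: (F2), (F4).

(F2), (F4)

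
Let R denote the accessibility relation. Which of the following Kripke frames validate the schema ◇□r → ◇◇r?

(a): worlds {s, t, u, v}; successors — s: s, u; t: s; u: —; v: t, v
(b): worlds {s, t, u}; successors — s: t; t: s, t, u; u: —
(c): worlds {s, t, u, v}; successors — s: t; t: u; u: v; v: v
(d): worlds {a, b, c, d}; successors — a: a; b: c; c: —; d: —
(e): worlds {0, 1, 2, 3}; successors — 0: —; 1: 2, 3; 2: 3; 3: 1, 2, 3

Frame correspondent (Sahlqvist): ∀x ∀y (xRy → ∃w (yRw ∧ xR²w)) — i.e. a generalized confluence (Geach) condition.
(a): fails — sRu but no w with uRw and sR²w.
(b): fails — tRu but no w with uRw and tR²w.
(c): ✓.
(d): fails — bRc but no w with cRw and bR²w.
(e): ✓.

(c), (e)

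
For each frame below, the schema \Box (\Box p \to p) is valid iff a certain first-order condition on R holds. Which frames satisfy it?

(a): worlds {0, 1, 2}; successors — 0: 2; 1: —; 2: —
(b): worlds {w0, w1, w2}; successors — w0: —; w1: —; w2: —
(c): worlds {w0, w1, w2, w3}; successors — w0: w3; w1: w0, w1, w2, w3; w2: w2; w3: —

Frame correspondent (Sahlqvist): \forall x \forall y (Rxy \to Ryy) — i.e. shift-reflexivity.
(a): fails — R02 but not R22.
(b): holds.
(c): fails — Rw1w0 but not Rw0w0.
Valid on: (b).

(b)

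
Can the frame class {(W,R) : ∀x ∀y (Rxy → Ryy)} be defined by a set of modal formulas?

Definable; □(□p → p) defines it

Yes: it is shift-reflexivity, defined by the T□ schema □(□p → p).
Suppose □(□p→p) is valid. Take Rxy and set V(p)={w : Ryw}. Then at y, □p holds; since □(□p→p) at x, □p→p at y, so p at y, i.e. Ryy.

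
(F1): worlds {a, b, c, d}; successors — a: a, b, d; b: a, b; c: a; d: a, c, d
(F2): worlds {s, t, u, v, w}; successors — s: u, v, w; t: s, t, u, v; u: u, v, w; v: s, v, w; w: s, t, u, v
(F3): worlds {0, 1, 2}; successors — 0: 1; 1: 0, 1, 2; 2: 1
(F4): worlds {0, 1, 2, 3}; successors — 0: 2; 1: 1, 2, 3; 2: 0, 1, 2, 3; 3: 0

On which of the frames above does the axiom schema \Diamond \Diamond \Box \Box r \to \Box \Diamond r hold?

(F1), (F2), (F3)

The schema corresponds to a generalized confluence (Geach) condition: \forall x \forall y \forall z ((x R^2 y \wedge xRz) \to \exists w (y R^2 w \wedge zRw)).
(F1): ✓.
(F2): ✓.
(F3): ✓.
(F4): fails — 1R²3, 1R3 but no w with 3R²w and 3Rw.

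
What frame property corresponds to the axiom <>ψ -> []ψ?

Suppose ◇ψ→□ψ is valid. Take Rxy, Rxz and set V(ψ)={y}. Then ◇ψ at x, so □ψ at x, so ψ at z, i.e. z=y.
Conversely, any frame satisfying forall x forall y forall z (Rxy & Rxz -> y = z) validates the schema.
So the correspondent is partial functionality.

Partial functionality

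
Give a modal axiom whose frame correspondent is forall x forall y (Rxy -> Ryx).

The condition is symmetry. The B schema ψ → □◇ψ defines it.
Suppose ψ→□◇ψ is valid. Take Rxy and set V(ψ)={x}. Then ψ at x, so □◇ψ at x, so ◇ψ at y, so some z with Ryz has ψ; z=x, i.e. Ryx.

ψ → □◇ψ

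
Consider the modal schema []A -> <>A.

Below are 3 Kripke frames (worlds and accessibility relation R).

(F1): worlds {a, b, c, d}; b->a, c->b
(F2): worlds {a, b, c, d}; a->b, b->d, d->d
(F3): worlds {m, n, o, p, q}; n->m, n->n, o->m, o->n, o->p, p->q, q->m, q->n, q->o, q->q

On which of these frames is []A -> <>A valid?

none

This is the axiom for seriality; its first-order frame correspondent is forall x exists y Rxy.
(F1): fails — world a has no successor.
(F2): fails — world c has no successor.
(F3): fails — world m has no successor.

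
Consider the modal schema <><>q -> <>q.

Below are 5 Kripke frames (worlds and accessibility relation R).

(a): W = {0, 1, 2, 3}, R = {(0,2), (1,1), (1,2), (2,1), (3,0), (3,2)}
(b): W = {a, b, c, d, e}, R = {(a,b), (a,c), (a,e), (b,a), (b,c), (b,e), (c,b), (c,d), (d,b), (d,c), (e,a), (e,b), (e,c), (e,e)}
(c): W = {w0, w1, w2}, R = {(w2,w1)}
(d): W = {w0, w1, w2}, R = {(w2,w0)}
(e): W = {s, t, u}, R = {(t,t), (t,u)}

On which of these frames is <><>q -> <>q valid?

(c), (d), (e)

This is the axiom for transitivity; its first-order frame correspondent is forall x forall y forall z (Rxy & Ryz -> Rxz).
(a): fails — R32 and R21 but not R31.
(b): fails — Rbc and Rcd but not Rbd.
(c): holds.
(d): holds.
(e): holds.
Valid on: (c), (d), (e).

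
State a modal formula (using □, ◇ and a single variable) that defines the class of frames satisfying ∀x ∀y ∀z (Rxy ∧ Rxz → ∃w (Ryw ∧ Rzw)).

◇□s → □◇s

This is convergence; the standard corresponding axiom is .2: ◇□s → □◇s.
Suppose ◇□s→□◇s is valid. Take Rxy, Rxz and set V(s)={w : Ryw}. Then □s at y so ◇□s at x, so □◇s at x, so ◇s at z, giving w with Rzw and Ryw.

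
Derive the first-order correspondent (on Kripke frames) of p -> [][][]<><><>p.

forall x forall z (x R^3 z -> exists w (x = w & z R^3 w))

This is a Sahlqvist (Geach-type) schema ◇^0□^0p → □^3◇^3p.
Minimal-valuation argument: fix x; take any y with xR^0y and any z with xR^3z. Set V(p) to the set of worlds R-reachable from y in exactly 0 steps. Then □^0p holds at y, so the antecedent holds at x; validity forces ◇^3p at z, giving a w with zR^3w and yR^0w.
First-order correspondent: forall x forall z (x R^3 z -> exists w (x = w & z R^3 w)).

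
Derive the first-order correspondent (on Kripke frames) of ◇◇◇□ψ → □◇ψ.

∀x ∀y ∀z ((xR³y ∧ xRz) → ∃w (yRw ∧ zRw))

This is a Sahlqvist (Geach-type) schema ◇^3□^1ψ → □^1◇^1ψ.
First-order correspondent: ∀x ∀y ∀z ((xR³y ∧ xRz) → ∃w (yRw ∧ zRw)).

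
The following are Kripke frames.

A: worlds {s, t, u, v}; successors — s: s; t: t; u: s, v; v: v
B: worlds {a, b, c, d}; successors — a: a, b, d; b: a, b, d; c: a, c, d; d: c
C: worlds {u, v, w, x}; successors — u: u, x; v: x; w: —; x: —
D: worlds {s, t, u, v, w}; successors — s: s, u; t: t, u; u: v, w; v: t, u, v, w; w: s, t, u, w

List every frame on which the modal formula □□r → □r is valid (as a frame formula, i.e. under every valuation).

A, B, D

The schema corresponds to density: ∀x ∀y (Rxy → ∃z (Rxz ∧ Rzy)).
A: holds.
B: holds.
C: fails — Rvx but no z with Rvz and Rzx.
D: holds.
Valid on: A, B, D.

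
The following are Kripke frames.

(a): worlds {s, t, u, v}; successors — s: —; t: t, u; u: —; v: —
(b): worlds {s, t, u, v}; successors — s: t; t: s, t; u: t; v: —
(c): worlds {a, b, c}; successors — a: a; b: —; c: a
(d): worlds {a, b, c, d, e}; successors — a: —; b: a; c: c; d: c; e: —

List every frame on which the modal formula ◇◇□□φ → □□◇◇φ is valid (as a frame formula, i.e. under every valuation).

(b), (c), (d)

This is the axiom for a generalized confluence (Geach) condition; its first-order frame correspondent is ∀x ∀y ∀z ((xR²y ∧ xR²z) → ∃w (yR²w ∧ zR²w)).
(a): fails — tR²t, tR²u but no w with tR²w and uR²w.
(b): satisfies the condition.
(c): satisfies the condition.
(d): satisfies the condition.
Valid on: (b), (c), (d).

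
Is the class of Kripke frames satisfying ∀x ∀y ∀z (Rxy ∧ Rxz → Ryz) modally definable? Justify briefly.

Definable; ◇q → □◇q defines it

The condition is the Euclidean property. A defining modal formula is ◇q → □◇q.
Suppose ◇q→□◇q is valid. Take Rxy, Rxz and set V(q)={y}. Then ◇q at x, so □◇q at x, so ◇q at z, so some w with Rzw has q; w=y, i.e. Rzy. By symmetry of the argument, Ryz.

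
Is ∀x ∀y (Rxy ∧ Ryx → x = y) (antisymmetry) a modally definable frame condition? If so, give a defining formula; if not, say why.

Any modally definable frame class is closed under surjective bounded morphisms.
The 6-cycle (worlds s,t,u,v,w,x with s→t→u→v→w→x→s) is antisymmetric. Sending even-indexed worlds to • and odd-indexed worlds to ∘ is a surjective bounded morphism onto the two-world frame with •↔∘, which is not antisymmetric.
Hence antisymmetry is not modally definable.

No — not modally definable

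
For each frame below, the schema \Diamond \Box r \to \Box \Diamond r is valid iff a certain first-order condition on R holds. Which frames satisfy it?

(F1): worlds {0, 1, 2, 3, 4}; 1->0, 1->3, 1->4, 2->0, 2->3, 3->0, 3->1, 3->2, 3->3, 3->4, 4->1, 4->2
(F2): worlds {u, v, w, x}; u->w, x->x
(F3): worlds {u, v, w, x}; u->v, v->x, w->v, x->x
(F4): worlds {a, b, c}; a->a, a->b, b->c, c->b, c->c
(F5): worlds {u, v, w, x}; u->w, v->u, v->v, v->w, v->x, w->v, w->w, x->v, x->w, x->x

Frame correspondent (Sahlqvist): \forall x \forall y \forall z (Rxy \wedge Rxz \to \exists w (Ryw \wedge Rzw)) — i.e. convergence.
(F1): fails — R10 and R10 but 0 and 0 have no common successor.
(F2): fails — Ruw and Ruw but w and w have no common successor.
(F3): condition met.
(F4): fails — Rab and Raa but b and a have no common successor.
(F5): condition met.
Valid on: (F3), (F5).

(F3), (F5)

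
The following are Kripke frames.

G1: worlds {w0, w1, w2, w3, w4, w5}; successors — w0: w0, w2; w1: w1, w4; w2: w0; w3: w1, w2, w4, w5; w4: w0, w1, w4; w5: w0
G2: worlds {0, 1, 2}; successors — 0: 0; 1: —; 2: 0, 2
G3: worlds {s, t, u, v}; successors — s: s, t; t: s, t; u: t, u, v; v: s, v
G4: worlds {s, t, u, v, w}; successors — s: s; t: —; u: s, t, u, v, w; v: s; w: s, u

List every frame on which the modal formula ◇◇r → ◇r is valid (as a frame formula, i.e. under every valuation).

This is the axiom for a generalized confluence (Geach) condition; its first-order frame correspondent is ∀x ∀y (xR²y → ∃w (y = w ∧ xRw)).
G1: fails — w1R²w0 but no w with w0=w and w1Rw.
G2: ✓.
G3: fails — uR²s but no w with s=w and uRw.
G4: fails — wR²t but no w* with t=w* and wRw*.
Valid on: G2.

G2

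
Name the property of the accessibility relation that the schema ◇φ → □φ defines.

Suppose ◇φ→□φ is valid. Take Rxy, Rxz and set V(φ)={y}. Then ◇φ at x, so □φ at x, so φ at z, i.e. z=y.

partial functionality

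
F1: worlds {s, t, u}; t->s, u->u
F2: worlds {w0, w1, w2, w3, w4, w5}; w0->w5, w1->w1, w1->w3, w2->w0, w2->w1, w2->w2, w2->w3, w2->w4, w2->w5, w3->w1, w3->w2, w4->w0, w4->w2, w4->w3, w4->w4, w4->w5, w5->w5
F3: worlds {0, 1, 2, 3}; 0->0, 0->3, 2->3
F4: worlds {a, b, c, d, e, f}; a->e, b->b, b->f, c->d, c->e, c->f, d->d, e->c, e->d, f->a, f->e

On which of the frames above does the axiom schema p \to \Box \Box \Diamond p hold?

F1

This is the axiom for a generalized confluence (Geach) condition; its first-order frame correspondent is \forall x \forall z (x R^2 z \to \exists w (x = w \wedge zRw)).
F1: satisfies the condition.
F2: fails — w0R²w5 but no w with w0=w and w5Rw.
F3: fails — 0R²3 but no w with 0=w and 3Rw.
F4: fails — aR²c but no w with a=w and cRw.
Valid on: F1.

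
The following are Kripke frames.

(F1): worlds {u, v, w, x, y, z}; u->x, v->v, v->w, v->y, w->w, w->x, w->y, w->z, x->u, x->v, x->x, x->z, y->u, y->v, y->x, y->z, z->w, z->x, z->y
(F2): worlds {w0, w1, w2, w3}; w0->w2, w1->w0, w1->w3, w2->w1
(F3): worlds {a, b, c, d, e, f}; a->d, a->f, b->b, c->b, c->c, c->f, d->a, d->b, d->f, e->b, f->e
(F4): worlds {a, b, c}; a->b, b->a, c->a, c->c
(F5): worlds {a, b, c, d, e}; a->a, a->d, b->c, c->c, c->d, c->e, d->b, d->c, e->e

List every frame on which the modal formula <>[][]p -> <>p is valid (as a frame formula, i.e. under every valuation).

(F1), (F4), (F5)

Frame correspondent (Sahlqvist): forall x forall y (xRy -> exists w (y R^2 w & xRw)) — i.e. a generalized confluence (Geach) condition.
(F1): satisfies the condition.
(F2): fails — w0Rw2 but no w with w2R²w and w0Rw.
(F3): fails — aRf but no w with fR²w and aRw.
(F4): satisfies the condition.
(F5): satisfies the condition.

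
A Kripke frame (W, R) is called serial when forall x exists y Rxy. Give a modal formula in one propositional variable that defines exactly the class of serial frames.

The condition is seriality. The D schema □ψ → ◇ψ defines it.
Suppose □ψ→◇ψ is valid. At any x set V(ψ)=W. Then □ψ at x, so ◇ψ at x, so x has a successor.

□ψ → ◇ψ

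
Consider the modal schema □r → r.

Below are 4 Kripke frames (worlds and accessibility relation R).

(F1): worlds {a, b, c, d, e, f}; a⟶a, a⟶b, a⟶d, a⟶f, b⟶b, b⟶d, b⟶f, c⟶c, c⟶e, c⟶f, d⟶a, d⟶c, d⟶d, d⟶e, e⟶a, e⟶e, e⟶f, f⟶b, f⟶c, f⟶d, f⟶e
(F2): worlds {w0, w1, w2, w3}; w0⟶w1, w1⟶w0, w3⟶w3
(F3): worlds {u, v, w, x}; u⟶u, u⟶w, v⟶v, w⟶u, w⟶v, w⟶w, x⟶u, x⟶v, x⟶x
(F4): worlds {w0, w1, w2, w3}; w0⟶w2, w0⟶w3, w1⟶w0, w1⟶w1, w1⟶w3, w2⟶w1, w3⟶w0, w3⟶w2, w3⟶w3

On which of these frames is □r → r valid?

(F3)

This is the axiom for reflexivity; its first-order frame correspondent is ∀x Rxx.
(F1): fails — world f does not see itself.
(F2): fails — world w0 does not see itself.
(F3): satisfies the condition.
(F4): fails — world w0 does not see itself.
Valid on: (F3).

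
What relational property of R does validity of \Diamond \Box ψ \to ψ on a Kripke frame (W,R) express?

Symmetry

This is a form of the B axiom.
Its frame correspondent is symmetry — \forall x \forall y (Rxy \to Ryx).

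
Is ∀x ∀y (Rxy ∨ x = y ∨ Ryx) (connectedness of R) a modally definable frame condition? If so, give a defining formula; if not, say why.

If a class were modally definable it would be closed under disjoint unions (Goldblatt–Thomason).
Take 4 disjoint single-world reflexive frames: each is trivially connected, but their disjoint union has 4 worlds with no edge between distinct components, so it is not connected.
Hence connectedness of R is not modally definable.

No — not modally definable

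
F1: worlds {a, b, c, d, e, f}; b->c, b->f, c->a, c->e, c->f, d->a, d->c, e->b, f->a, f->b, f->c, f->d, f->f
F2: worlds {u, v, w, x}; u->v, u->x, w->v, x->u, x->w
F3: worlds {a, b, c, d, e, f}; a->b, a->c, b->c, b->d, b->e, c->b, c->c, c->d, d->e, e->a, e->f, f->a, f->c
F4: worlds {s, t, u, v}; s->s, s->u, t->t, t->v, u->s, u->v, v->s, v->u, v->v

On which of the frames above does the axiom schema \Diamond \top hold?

Frame correspondent (Sahlqvist): \forall x \exists y Rxy — i.e. seriality.
F1: fails — world a has no successor.
F2: fails — world v has no successor.
F3: holds.
F4: holds.
Valid on: F3, F4.

F3, F4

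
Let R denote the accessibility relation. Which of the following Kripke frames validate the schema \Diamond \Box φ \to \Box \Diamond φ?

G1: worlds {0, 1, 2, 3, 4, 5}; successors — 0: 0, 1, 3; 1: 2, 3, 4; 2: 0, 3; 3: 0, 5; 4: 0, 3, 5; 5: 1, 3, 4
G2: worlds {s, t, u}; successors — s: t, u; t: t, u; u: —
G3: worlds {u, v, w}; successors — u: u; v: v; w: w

G3

The schema corresponds to convergence: \forall x \forall y \forall z (Rxy \wedge Rxz \to \exists w (Ryw \wedge Rzw)).
G1: fails — R01 and R03 but 1 and 3 have no common successor.
G2: fails — Rsu and Rsu but u and u have no common successor.
G3: holds.
Valid on: G3.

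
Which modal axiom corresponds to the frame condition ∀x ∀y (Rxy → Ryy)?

□(□s → s)

This is shift-reflexivity; the standard corresponding axiom is T□: □(□s → s).
Suppose □(□s→s) is valid. Take Rxy and set V(s)={w : Ryw}. Then at y, □s holds; since □(□s→s) at x, □s→s at y, so s at y, i.e. Ryy.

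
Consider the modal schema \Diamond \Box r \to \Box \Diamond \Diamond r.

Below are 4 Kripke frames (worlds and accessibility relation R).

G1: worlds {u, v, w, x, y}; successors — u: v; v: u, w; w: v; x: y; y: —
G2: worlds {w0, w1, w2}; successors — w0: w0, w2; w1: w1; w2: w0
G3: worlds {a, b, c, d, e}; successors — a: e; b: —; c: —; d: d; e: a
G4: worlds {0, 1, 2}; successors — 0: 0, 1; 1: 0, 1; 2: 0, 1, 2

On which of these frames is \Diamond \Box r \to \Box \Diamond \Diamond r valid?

G2, G4

This is the axiom for a generalized confluence (Geach) condition; its first-order frame correspondent is \forall x \forall y \forall z ((xRy \wedge xRz) \to \exists w (yRw \wedge z R^2 w)).
G1: fails — uRv, uRv but no t with vRt and vR²t.
G2: holds.
G3: fails — aRe, aRe but no w with eRw and eR²w.
G4: holds.
Valid on: G2, G4.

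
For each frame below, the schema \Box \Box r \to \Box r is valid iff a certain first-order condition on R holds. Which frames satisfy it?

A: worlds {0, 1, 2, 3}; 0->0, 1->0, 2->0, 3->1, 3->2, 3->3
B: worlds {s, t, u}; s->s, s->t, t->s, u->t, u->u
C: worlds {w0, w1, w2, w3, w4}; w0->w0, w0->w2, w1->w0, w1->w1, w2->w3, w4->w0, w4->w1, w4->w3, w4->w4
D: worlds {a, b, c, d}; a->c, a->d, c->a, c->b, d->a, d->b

A, B

This is the axiom for density; its first-order frame correspondent is \forall x \forall y (Rxy \to \exists z (Rxz \wedge Rzy)).
A: satisfies the condition.
B: satisfies the condition.
C: fails — Rw2w3 but no z with Rw2z and Rzw3.
D: fails — Rcb but no z with Rcz and Rzb.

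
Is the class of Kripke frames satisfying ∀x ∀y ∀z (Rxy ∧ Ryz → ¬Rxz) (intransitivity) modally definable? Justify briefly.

Not modally definable

Modal frame validity is preserved under surjective bounded morphisms.
The 3-cycle (worlds s,t,u with s→t→u→s) is intransitive. Mapping every world to a single reflexive point • is a surjective bounded morphism; the reflexive point is not intransitive (R••∧R•• but R••).
Hence intransitivity is not modally definable.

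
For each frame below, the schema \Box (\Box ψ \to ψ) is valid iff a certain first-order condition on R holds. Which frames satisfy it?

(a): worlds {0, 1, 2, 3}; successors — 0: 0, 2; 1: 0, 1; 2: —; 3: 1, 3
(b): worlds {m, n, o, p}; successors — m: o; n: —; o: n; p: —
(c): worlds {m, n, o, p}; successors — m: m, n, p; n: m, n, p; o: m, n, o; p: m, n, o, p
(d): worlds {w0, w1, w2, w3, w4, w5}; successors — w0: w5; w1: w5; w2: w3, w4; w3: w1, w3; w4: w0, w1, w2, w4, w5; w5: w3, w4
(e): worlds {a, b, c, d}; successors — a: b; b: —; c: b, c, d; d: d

This is the axiom for shift-reflexivity; its first-order frame correspondent is \forall x \forall y (Rxy \to Ryy).
(a): fails — R02 but not R22.
(b): fails — Ron but not Rnn.
(c): condition met.
(d): fails — Rw1w5 but not Rw5w5.
(e): fails — Rab but not Rbb.
Valid on: (c).

(c)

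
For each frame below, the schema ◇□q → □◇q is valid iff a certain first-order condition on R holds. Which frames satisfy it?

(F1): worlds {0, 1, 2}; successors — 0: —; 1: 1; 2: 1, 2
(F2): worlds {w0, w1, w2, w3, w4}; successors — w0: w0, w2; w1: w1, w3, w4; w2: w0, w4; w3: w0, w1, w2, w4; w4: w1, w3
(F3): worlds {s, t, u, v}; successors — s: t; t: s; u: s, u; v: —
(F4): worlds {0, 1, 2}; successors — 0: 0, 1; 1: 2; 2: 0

(F1)

This is the axiom for convergence; its first-order frame correspondent is ∀x ∀y ∀z (Rxy ∧ Rxz → ∃w (Ryw ∧ Rzw)).
(F1): holds.
(F2): fails — Rw2w4 and Rw2w0 but w4 and w0 have no common successor.
(F3): fails — Rus and Ruu but s and u have no common successor.
(F4): fails — R00 and R01 but 0 and 1 have no common successor.
Valid on: (F1).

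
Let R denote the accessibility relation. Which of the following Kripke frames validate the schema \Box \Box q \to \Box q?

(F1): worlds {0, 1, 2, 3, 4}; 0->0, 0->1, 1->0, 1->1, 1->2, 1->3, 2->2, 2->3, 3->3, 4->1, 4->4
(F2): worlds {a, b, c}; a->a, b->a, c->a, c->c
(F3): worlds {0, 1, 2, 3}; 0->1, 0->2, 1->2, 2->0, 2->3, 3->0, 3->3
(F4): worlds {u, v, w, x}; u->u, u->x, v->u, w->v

This is the axiom for density; its first-order frame correspondent is \forall x \forall y (Rxy \to \exists z (Rxz \wedge Rzy)).
(F1): ✓.
(F2): ✓.
(F3): fails — R12 but no z with R1z and Rz2.
(F4): fails — Rwv but no z with Rwz and Rzv.
Valid on: (F1), (F2).

(F1), (F2)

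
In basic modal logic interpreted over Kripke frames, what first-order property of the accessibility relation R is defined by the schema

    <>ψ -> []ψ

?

Suppose ◇ψ→□ψ is valid. Take Rxy, Rxz and set V(ψ)={y}. Then ◇ψ at x, so □ψ at x, so ψ at z, i.e. z=y.

Partial functionality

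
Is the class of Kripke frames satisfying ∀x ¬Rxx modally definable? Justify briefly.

No

If a class were modally definable it would be closed under surjective bounded morphisms (Goldblatt–Thomason).
The 5-cycle (worlds a,b,c,d,e with a→b→c→d→e→a) is irreflexive, and the map sending every world to a single reflexive point • is a surjective bounded morphism (forth: every edge maps to (•,•); back: every world has a successor). So any modal formula valid on the 5-cycle is also valid on the reflexive point, which is not irreflexive.
So no modal formula (or set of formulas) defines exactly the irreflexive frames.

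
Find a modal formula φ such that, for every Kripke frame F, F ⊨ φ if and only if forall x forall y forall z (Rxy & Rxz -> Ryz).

◇p → □◇p

A defining formula is ◇p → □◇p (the 5 axiom).
Suppose ◇p→□◇p is valid. Take Rxy, Rxz and set V(p)={y}. Then ◇p at x, so □◇p at x, so ◇p at z, so some w with Rzw has p; w=y, i.e. Rzy. By symmetry of the argument, Ryz.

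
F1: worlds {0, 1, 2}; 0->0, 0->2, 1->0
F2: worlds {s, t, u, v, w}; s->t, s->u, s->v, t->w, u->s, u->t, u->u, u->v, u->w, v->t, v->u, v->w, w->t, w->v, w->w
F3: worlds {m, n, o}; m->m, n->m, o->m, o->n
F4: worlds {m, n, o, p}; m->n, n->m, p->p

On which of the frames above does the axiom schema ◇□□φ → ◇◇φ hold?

This is the axiom for a generalized confluence (Geach) condition; its first-order frame correspondent is ∀x ∀y (xRy → ∃w (yR²w ∧ xR²w)).
F1: fails — 0R2 but no w with 2R²w and 0R²w.
F2: holds.
F3: holds.
F4: fails — mRn but no w with nR²w and mR²w.
Valid on: F2, F3.

F2, F3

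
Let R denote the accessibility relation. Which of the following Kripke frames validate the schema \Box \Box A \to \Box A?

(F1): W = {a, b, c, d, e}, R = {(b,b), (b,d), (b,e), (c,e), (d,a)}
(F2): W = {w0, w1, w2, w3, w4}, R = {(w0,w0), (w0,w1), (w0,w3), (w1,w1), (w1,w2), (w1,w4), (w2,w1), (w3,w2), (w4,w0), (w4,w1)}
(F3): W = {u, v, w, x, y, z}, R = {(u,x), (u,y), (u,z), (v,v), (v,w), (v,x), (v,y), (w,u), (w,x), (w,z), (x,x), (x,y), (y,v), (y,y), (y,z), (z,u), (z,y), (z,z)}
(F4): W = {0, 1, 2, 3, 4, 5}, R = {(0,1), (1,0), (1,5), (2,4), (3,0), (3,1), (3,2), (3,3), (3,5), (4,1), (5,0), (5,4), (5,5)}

The schema corresponds to density: \forall x \forall y (Rxy \to \exists z (Rxz \wedge Rzy)).
(F1): fails — Rce but no z with Rcz and Rze.
(F2): fails — Rw3w2 but no z with Rw3z and Rzw2.
(F3): ✓.
(F4): fails — R01 but no z with R0z and Rz1.
Valid on: (F3).

(F3)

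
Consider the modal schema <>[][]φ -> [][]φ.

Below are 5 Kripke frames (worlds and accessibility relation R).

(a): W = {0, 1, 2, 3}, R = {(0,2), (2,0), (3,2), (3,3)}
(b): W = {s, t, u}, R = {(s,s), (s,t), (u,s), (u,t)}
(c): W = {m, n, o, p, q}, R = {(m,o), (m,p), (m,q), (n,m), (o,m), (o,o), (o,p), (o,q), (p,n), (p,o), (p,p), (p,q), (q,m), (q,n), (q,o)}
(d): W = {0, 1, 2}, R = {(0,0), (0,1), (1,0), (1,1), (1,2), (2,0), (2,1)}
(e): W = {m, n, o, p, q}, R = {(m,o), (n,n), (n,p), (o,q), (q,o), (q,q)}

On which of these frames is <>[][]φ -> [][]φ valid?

(d)

Frame correspondent (Sahlqvist): forall x forall y forall z ((xRy & x R^2 z) -> exists w (y R^2 w & z = w)) — i.e. a generalized confluence (Geach) condition.
(a): fails — 0R2, 0R²0 but no w with 2R²w and 0=w.
(b): fails — sRt, sR²s but no w with tR²w and s=w.
(c): fails — mRq, mR²n but no w with qR²w and n=w.
(d): holds.
(e): fails — nRp, nR²n but no w with pR²w and n=w.
Valid on: (d).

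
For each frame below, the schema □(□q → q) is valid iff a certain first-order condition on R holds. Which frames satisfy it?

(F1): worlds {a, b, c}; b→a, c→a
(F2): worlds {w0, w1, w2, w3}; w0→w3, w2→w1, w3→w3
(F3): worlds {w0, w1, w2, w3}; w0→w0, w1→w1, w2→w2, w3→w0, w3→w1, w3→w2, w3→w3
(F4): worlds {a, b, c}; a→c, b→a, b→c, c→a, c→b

(F3)

Frame correspondent (Sahlqvist): ∀x ∀y (Rxy → Ryy) — i.e. shift-reflexivity.
(F1): fails — Rca but not Raa.
(F2): fails — Rw2w1 but not Rw1w1.
(F3): ✓.
(F4): fails — Rbc but not Rcc.
Valid on: (F3).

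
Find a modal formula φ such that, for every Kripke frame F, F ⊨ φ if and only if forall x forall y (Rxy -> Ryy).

□(□s → s)

The condition is shift-reflexivity. The T□ schema □(□s → s) defines it.
Suppose □(□s→s) is valid. Take Rxy and set V(s)={w : Ryw}. Then at y, □s holds; since □(□s→s) at x, □s→s at y, so s at y, i.e. Ryy.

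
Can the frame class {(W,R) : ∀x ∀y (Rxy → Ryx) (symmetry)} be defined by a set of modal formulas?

The condition is symmetry. A defining modal formula is p → □◇p.
Suppose p→□◇p is valid. Take Rxy and set V(p)={x}. Then p at x, so □◇p at x, so ◇p at y, so some z with Ryz has p; z=x, i.e. Ryx.

Yes, by p → □◇p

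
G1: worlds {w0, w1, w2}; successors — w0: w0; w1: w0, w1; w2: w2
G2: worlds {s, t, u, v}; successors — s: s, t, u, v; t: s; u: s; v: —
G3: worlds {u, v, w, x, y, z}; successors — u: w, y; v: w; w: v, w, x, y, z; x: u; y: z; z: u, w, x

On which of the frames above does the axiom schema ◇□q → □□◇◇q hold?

G1

This is the axiom for a generalized confluence (Geach) condition; its first-order frame correspondent is ∀x ∀y ∀z ((xRy ∧ xR²z) → ∃w (yRw ∧ zR²w)).
G1: holds.
G2: fails — sRs, sR²v but no w with sRw and vR²w.
G3: fails — uRy, uR²x but no t with yRt and xR²t.
Valid on: G1.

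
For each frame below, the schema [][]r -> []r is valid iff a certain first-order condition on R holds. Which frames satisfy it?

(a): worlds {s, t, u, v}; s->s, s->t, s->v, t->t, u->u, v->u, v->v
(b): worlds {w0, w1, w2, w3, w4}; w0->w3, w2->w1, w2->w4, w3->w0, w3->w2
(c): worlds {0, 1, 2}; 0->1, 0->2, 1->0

Frame correspondent (Sahlqvist): forall x forall y (Rxy -> exists z (Rxz & Rzy)) — i.e. density.
(a): holds.
(b): fails — Rw2w4 but no z with Rw2z and Rzw4.
(c): fails — R01 but no z with R0z and Rz1.

(a)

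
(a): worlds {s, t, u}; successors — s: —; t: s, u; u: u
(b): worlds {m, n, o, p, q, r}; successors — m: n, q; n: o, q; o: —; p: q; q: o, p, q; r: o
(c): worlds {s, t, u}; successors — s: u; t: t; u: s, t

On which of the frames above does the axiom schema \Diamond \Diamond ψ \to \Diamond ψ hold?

The schema corresponds to transitivity: \forall x \forall y \forall z (Rxy \wedge Ryz \to Rxz).
(a): ✓.
(b): fails — Rnq and Rqp but not Rnp.
(c): fails — Rsu and Rus but not Rss.
Valid on: (a).

(a)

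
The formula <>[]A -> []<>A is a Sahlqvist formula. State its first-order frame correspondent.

Convergence

Suppose ◇□A→□◇A is valid. Take Rxy, Rxz and set V(A)={w : Ryw}. Then □A at y so ◇□A at x, so □◇A at x, so ◇A at z, giving w with Rzw and Ryw.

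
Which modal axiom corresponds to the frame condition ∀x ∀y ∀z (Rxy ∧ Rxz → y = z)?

◇ψ → □ψ

A defining formula is ◇ψ → □ψ (the CD axiom).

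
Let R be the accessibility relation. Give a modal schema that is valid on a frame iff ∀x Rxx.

The condition is reflexivity. The T schema □ψ → ψ defines it.
Suppose □ψ→ψ is valid. At any x set V(ψ)={w : Rxw}. Then □ψ holds at x, so ψ holds at x, i.e. Rxx.

□ψ → ψ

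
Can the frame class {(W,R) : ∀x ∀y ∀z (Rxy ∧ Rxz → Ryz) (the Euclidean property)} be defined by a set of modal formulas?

Yes: it is the Euclidean property, defined by the 5 schema ◇p → □◇p.
Suppose ◇p→□◇p is valid. Take Rxy, Rxz and set V(p)={y}. Then ◇p at x, so □◇p at x, so ◇p at z, so some w with Rzw has p; w=y, i.e. Rzy. By symmetry of the argument, Ryz.

Yes, by ◇p → □◇p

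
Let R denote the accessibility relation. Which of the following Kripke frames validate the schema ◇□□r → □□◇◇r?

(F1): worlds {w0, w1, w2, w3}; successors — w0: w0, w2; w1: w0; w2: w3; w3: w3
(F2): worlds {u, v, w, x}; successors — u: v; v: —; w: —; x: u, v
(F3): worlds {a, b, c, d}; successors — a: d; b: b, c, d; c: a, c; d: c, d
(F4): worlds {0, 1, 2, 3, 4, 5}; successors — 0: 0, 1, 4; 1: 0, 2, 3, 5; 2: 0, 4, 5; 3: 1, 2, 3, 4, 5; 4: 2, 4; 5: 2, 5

(F1), (F3), (F4)

The schema corresponds to a generalized confluence (Geach) condition: ∀x ∀y ∀z ((xRy ∧ xR²z) → ∃w (yR²w ∧ zR²w)).
(F1): ✓.
(F2): fails — xRu, xR²v but no t with uR²t and vR²t.
(F3): ✓.
(F4): ✓.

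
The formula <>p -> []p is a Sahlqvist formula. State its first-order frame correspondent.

Suppose ◇p→□p is valid. Take Rxy, Rxz and set V(p)={y}. Then ◇p at x, so □p at x, so p at z, i.e. z=y.

Partial functionality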